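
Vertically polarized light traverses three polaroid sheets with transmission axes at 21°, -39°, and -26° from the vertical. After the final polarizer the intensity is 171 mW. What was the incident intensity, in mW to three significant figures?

By Malus's law, I₁ = I₀ cos²(21° − 0°) = I₀ cos²(21°) = 0.8716 I₀.
I₂ = I₁ cos²(-39° − 21°) = 0.8716 I₀ · cos²(60°) = 0.2179 I₀.
I₃ = I₂ cos²(-26° + 39°) = 0.2179 I₀ · cos²(13°) = 0.2069 I₀.
So 171 mW = 0.2069 I₀, giving I₀ = 171/0.2069 = 826.6 mW.

I₀ ≈ 827 mW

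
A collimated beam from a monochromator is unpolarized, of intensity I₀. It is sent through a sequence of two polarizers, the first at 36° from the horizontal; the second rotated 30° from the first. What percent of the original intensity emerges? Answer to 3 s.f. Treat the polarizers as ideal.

Unpolarized light through the first polarizer → I₁ = ½ I₀, now polarized at 36°.
I₂ = I₁ cos²(30°) = 0.5 · 0.75 I₀ = 0.375 I₀.
That is 37.5% of the incident intensity.

≈ 37.5%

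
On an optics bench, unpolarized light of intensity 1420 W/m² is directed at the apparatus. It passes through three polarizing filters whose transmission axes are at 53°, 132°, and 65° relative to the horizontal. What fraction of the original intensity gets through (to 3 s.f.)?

I/I₀ ≈ 0.00278

Unpolarized light through the first polarizer → I₁ = 1420 W/m²/2 = 710 W/m², polarized at 53°.
I₂ = I₁ · cos²(79°) = 710 · 0.03641 = 25.85 W/m².
I₃ = I₂ · cos²(67°) = 25.85 · 0.1527 = 3.946 W/m².
Transmitted fraction = 0.002779.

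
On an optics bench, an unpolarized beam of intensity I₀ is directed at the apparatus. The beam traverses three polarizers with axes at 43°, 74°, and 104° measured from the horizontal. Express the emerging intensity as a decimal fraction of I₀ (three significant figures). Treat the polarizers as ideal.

≈ 0.276 I₀

Unpolarized light through the first polarizer → I₁ = ½ I₀, now polarized at 43°.
I₂ = I₁ cos²(74° − 43°) = 0.5 I₀ · cos²(31°) = 0.3674 I₀.
I₃ = I₂ cos²(104° − 74°) = 0.3674 I₀ · cos²(30°) = 0.2755 I₀.
Transmitted fraction = 0.2755.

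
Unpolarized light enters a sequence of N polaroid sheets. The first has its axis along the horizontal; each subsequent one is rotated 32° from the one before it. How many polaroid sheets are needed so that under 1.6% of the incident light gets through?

First polarizer halves the unpolarized light: factor 1/2.
Each further stage multiplies by cos²(32°) = 0.7192.
After N polarizers: T = 0.5·0.7192^(N−1). Require T < 0.016 ⇒ N−1 > ln(0.016/0.5)/ln(0.7192) = 10.44, so N−1 ≥ 11 and N = 12.
Check: N=12 gives T = 0.01331 < 0.016; N=11 gives T = 0.01851.

N = 12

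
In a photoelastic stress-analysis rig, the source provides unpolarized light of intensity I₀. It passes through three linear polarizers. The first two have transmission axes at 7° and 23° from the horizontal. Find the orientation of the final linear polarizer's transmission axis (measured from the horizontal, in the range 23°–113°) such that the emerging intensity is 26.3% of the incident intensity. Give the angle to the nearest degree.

θ ≈ 64°

Unpolarized light through the first polarizer → I₁ = ½ I₀, now polarized at 7°.
I₂ = I₁ cos²(23° − 7°) = 0.5 I₀ · cos²(16°) = 0.462 I₀.
Need I₃/I₀ = 0.263, so cos²(θ − 23°) = 0.263 / 0.462 = 0.5692.
θ − 23° = arccos(√0.5692) = 41.0°, giving θ ≈ 23 + 41.0 = 64.0°.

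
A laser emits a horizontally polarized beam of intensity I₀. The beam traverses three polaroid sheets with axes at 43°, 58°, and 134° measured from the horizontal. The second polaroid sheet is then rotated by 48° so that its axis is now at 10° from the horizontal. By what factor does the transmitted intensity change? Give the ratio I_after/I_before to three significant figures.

Before rotation:
I₁ = I₀ cos²(43° − 0°) = I₀ cos²(43°) = 0.5349 I₀.
I₂ = I₁ cos²(58° − 43°) = 0.5349 I₀ · cos²(15°) = 0.499 I₀.
I₃ = I₂ cos²(134° − 58°) = 0.499 I₀ · cos²(76°) = 0.02921 I₀.
After rotation:
I₁ = I₀ cos²(43° − 0°) = I₀ cos²(43°) = 0.5349 I₀.
I₂ = I₁ cos²(10° − 43°) = 0.5349 I₀ · cos²(33°) = 0.3762 I₀.
Angle between axes 2 and 3: 56°. I₃ = 0.3762 I₀ · cos²(56°) = 0.1176 I₀.
Ratio = 0.1176 / 0.02921 = 4.028.

I_new/I_old ≈ 4.03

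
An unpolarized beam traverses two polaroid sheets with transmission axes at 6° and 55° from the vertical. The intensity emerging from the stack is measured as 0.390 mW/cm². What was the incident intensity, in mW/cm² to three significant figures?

Unpolarized light through the first polarizer → I₁ = ½ I₀, now polarized at 6°.
I₂ = I₁ cos²(55° − 6°) = 0.5 I₀ · cos²(49°) = 0.2152 I₀.
So 0.390 mW/cm² = 0.2152 I₀, giving I₀ = 0.390/0.2152 = 1.812 mW/cm².

I₀ ≈ 1.81 mW/cm²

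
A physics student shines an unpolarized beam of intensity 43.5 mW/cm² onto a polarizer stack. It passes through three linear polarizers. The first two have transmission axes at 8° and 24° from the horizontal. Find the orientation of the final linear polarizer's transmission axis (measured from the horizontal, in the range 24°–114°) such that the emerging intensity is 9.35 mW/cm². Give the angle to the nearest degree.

θ ≈ 71°

Unpolarized light through the first polarizer → I₁ = ½ I₀, now polarized at 8°.
I₂ = I₁ cos²(24° − 8°) = 0.5 I₀ · cos²(16°) = 0.462 I₀.
Target fraction: 9.35 / 43.5 mW/cm² = 0.2149 of I₀.
Need I₃/I₀ = 0.2149, so cos²(θ − 24°) = 0.2149 / 0.462 = 0.4652.
θ − 24° = arccos(√0.4652) = 47.0°, giving θ ≈ 24 + 47.0 = 71.0°.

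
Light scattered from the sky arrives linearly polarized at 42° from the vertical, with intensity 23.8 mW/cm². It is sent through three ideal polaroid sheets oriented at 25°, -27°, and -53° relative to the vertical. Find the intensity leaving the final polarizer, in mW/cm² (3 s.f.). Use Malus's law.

I ≈ 6.66 mW/cm²

By Malus's law, I₁ = 23.8 mW/cm² · cos²(17°) = 21.77 mW/cm².
I₂ = I₁ · cos²(52°) = 21.77 · 0.379 = 8.25 mW/cm².
I₃ = I₂ · cos²(26°) = 8.25 · 0.8078 = 6.665 mW/cm².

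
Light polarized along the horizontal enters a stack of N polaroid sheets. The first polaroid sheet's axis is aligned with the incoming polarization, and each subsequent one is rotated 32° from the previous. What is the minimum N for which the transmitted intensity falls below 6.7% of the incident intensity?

N = 10

First polarizer is aligned with the polarization: full transmission.
Each further stage multiplies by cos²(32°) = 0.7192.
After N polarizers: T = 0.7192^(N−1). Require T < 0.067 ⇒ N−1 > ln(0.067)/ln(0.7192) = 8.20, so N−1 ≥ 9 and N = 10.
Check: N=10 gives T = 0.05147 < 0.067; N=9 gives T = 0.07157.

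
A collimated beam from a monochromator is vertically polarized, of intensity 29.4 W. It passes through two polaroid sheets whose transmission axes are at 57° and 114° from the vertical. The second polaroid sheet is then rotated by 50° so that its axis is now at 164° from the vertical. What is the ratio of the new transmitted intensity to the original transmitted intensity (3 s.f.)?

I_new/I_old ≈ 0.288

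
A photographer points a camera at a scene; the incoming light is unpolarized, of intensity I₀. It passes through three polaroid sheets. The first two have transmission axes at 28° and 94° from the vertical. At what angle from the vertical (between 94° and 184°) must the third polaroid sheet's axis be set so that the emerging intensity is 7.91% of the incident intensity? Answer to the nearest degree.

θ ≈ 106°

Unpolarized light through the first polarizer → I₁ = ½ I₀, now polarized at 28°.
I₂ = I₁ cos²(94° − 28°) = 0.5 I₀ · cos²(66°) = 0.08272 I₀.
Need I₃/I₀ = 0.0791, so cos²(θ − 94°) = 0.0791 / 0.08272 = 0.9563.
θ − 94° = arccos(√0.9563) = 12.1°, giving θ ≈ 94 + 12.1 = 106.1°.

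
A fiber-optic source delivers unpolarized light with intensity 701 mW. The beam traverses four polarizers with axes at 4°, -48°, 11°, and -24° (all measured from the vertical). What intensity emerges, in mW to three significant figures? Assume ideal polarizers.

I ≈ 23.6 mW

Unpolarized light through the first polarizer → I₁ = 701 mW/2 = 350.5 mW, polarized at 4°.
I₂ = I₁ · cos²(52°) = 350.5 · 0.379 = 132.9 mW.
I₃ = I₂ · cos²(59°) = 132.9 · 0.2653 = 35.24 mW.
I₄ = I₃ · cos²(35°) = 35.24 · 0.671 = 23.65 mW.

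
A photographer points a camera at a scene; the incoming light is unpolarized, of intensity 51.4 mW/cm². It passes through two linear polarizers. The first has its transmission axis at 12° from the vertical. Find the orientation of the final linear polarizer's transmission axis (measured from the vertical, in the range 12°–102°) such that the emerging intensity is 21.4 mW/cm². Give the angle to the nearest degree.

θ ≈ 36°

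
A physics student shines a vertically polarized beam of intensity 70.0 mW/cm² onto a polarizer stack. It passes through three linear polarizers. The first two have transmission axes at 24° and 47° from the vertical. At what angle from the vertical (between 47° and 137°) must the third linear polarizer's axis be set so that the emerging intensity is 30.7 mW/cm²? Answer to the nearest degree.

I₁ = I₀ cos²(24° − 0°) = I₀ cos²(24°) = 0.8346 I₀.
I₂ = I₁ cos²(47° − 24°) = 0.8346 I₀ · cos²(23°) = 0.7072 I₀.
Target fraction: 30.7 / 70.0 mW/cm² = 0.4386 of I₀.
Need I₃/I₀ = 0.4386, so cos²(θ − 47°) = 0.4386 / 0.7072 = 0.6202.
θ − 47° = arccos(√0.6202) = 38.0°, giving θ ≈ 47 + 38.0 = 85.0°.

θ ≈ 85°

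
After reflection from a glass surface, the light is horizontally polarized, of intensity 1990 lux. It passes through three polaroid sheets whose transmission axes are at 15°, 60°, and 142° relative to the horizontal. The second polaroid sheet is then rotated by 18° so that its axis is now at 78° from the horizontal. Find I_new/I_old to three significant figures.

I_new/I_old ≈ 4.09

Before rotation:
I₁ = I₀ cos²(15° − 0°) = I₀ cos²(15°) = 0.933 I₀.
I₂ = I₁ cos²(60° − 15°) = 0.933 I₀ · cos²(45°) = 0.4665 I₀.
I₃ = I₂ cos²(142° − 60°) = 0.4665 I₀ · cos²(82°) = 0.009036 I₀.
After rotation:
I₁ = I₀ cos²(15° − 0°) = I₀ cos²(15°) = 0.933 I₀.
I₂ = I₁ cos²(78° − 15°) = 0.933 I₀ · cos²(63°) = 0.1923 I₀.
I₃ = I₂ cos²(142° − 78°) = 0.1923 I₀ · cos²(64°) = 0.03695 I₀.
Ratio = 0.03695 / 0.009036 = 4.09.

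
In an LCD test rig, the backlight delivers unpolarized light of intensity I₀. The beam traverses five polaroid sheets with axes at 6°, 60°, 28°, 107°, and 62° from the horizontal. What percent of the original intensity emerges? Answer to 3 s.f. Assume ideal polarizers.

≈ 0.226%

Unpolarized light through the first polarizer → I₁ = ½ I₀, now polarized at 6°.
I₂ = I₁ cos²(60° − 6°) = 0.5 I₀ · cos²(54°) = 0.1727 I₀.
I₃ = I₂ cos²(28° − 60°) = 0.1727 I₀ · cos²(32°) = 0.1242 I₀.
I₄ = I₃ cos²(107° − 28°) = 0.1242 I₀ · cos²(79°) = 0.004523 I₀.
I₅ = I₄ cos²(62° − 107°) = 0.004523 I₀ · cos²(45°) = 0.002262 I₀.
That is 0.2262% of the incident intensity.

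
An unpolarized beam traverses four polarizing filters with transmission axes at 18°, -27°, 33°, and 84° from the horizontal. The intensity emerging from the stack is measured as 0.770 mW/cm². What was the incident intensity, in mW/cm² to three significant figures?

Unpolarized light through the first polarizer → I₁ = ½ I₀, now polarized at 18°.
I₂ = I₁ cos²(-27° − 18°) = 0.5 I₀ · cos²(45°) = 0.25 I₀.
I₃ = I₂ cos²(33° + 27°) = 0.25 I₀ · cos²(60°) = 0.0625 I₀.
I₄ = I₃ cos²(84° − 33°) = 0.0625 I₀ · cos²(51°) = 0.02475 I₀.
So 0.770 mW/cm² = 0.02475 I₀, giving I₀ = 0.770/0.02475 = 31.11 mW/cm².

I₀ ≈ 31.1 mW/cm²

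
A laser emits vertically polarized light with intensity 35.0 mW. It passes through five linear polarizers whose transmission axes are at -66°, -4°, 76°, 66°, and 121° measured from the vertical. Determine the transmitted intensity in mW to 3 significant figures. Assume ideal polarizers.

I ≈ 0.0123 mW

I₁ = 35.0 mW · cos²(66°) = 5.79 mW.
I₂ = I₁ · cos²(62°) = 5.79 · 0.2204 = 1.276 mW.
I₃ = I₂ · cos²(80°) = 1.276 · 0.03015 = 0.03848 mW.
I₄ = I₃ · cos²(10°) = 0.03848 · 0.9698 = 0.03732 mW.
I₅ = I₄ · cos²(55°) = 0.03732 · 0.329 = 0.01228 mW.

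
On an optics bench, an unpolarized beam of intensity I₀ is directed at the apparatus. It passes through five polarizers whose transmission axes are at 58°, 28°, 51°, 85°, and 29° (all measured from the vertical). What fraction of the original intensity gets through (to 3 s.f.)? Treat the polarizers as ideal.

≈ 0.0683 I₀

Unpolarized light through the first polarizer → I₁ = ½ I₀, now polarized at 58°.
I₂ = I₁ cos²(28° − 58°) = 0.5 I₀ · cos²(30°) = 0.375 I₀.
I₃ = I₂ cos²(51° − 28°) = 0.375 I₀ · cos²(23°) = 0.3177 I₀.
I₄ = I₃ cos²(85° − 51°) = 0.3177 I₀ · cos²(34°) = 0.2184 I₀.
I₅ = I₄ cos²(29° − 85°) = 0.2184 I₀ · cos²(56°) = 0.06829 I₀.
Transmitted fraction = 0.06829.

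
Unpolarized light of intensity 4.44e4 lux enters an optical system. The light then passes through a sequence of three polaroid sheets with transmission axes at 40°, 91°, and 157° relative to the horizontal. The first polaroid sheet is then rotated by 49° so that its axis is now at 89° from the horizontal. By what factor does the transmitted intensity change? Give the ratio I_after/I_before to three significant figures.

Before rotation:
Unpolarized light through the first polarizer → I₁ = ½ I₀, now polarized at 40°.
I₂ = I₁ cos²(91° − 40°) = 0.5 I₀ · cos²(51°) = 0.198 I₀.
I₃ = I₂ cos²(157° − 91°) = 0.198 I₀ · cos²(66°) = 0.03276 I₀.
After rotation:
Unpolarized light through the first polarizer → I₁ = ½ I₀, now polarized at 89°.
I₂ = I₁ cos²(91° − 89°) = 0.5 I₀ · cos²(2°) = 0.4994 I₀.
I₃ = I₂ cos²(157° − 91°) = 0.4994 I₀ · cos²(66°) = 0.08262 I₀.
Ratio = 0.08262 / 0.03276 = 2.522.

I_new/I_old ≈ 2.52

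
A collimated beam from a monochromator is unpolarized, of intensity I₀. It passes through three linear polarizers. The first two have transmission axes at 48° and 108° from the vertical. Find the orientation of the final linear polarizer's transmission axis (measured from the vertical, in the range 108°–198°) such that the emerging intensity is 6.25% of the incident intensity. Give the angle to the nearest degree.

θ ≈ 153°

Unpolarized light through the first polarizer → I₁ = ½ I₀, now polarized at 48°.
I₂ = I₁ cos²(108° − 48°) = 0.5 I₀ · cos²(60°) = 0.125 I₀.
Need I₃/I₀ = 0.0625, so cos²(θ − 108°) = 0.0625 / 0.125 = 0.5.
θ − 108° = arccos(√0.5) = 45.0°, giving θ ≈ 108 + 45.0 = 153.0°.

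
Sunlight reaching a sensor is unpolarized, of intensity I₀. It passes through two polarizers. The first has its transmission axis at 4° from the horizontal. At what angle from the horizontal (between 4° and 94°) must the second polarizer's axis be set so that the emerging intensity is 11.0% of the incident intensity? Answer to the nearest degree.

θ ≈ 66°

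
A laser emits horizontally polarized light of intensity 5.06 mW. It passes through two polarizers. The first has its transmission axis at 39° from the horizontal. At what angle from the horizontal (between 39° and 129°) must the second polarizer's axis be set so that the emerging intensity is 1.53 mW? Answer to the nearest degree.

θ ≈ 84°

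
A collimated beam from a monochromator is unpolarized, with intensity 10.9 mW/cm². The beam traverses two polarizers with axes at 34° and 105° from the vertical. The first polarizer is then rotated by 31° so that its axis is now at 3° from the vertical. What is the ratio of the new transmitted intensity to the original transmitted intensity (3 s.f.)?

I_new/I_old ≈ 0.408

Before rotation:
Unpolarized light through the first polarizer → I₁ = ½ I₀, now polarized at 34°.
I₂ = I₁ cos²(105° − 34°) = 0.5 I₀ · cos²(71°) = 0.053 I₀.
After rotation:
Unpolarized light through the first polarizer → I₁ = ½ I₀, now polarized at 3°.
Angle between axes 1 and 2: 78°. I₂ = 0.5 I₀ · cos²(78°) = 0.02161 I₀.
Ratio = 0.02161 / 0.053 = 0.4078.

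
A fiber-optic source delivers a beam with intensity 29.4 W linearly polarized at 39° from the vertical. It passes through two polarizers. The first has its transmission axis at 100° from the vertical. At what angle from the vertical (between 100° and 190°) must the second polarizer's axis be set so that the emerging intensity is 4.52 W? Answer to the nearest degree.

θ ≈ 136°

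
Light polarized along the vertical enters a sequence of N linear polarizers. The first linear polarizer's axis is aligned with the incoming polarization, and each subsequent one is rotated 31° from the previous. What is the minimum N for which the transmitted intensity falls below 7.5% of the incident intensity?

First polarizer is aligned with the polarization: full transmission.
Each further stage multiplies by cos²(31°) = 0.7347.
After N polarizers: T = 0.7347^(N−1). Require T < 0.075 ⇒ N−1 > ln(0.075)/ln(0.7347) = 8.40, so N−1 ≥ 9 and N = 10.
Check: N=10 gives T = 0.0624 < 0.075; N=9 gives T = 0.08493.

N = 10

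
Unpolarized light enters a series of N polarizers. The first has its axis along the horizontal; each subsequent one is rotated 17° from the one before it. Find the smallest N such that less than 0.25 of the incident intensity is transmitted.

N = 9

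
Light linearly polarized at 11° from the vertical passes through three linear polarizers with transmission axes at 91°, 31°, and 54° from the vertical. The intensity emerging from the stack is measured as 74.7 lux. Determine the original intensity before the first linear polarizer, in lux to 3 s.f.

I₀ ≈ 1.17e4 lux

I₁ = I₀ cos²(91° − 11°) = I₀ cos²(80°) = 0.03015 I₀.
I₂ = I₁ cos²(31° − 91°) = 0.03015 I₀ · cos²(60°) = 0.007538 I₀.
I₃ = I₂ cos²(54° − 31°) = 0.007538 I₀ · cos²(23°) = 0.006388 I₀.
So 74.7 lux = 0.006388 I₀, giving I₀ = 74.7/0.006388 = 1.169e+04 lux.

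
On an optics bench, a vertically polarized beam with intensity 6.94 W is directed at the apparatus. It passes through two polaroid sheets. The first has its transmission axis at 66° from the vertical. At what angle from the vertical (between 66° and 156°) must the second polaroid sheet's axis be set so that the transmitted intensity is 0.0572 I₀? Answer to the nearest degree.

By Malus's law, I₁ = I₀ cos²(66° − 0°) = I₀ cos²(66°) = 0.1654 I₀.
Need I₂/I₀ = 0.0572, so cos²(θ − 66°) = 0.0572 / 0.1654 = 0.3458.
θ − 66° = arccos(√0.3458) = 54.0°, giving θ ≈ 66 + 54.0 = 120.0°.

θ ≈ 120°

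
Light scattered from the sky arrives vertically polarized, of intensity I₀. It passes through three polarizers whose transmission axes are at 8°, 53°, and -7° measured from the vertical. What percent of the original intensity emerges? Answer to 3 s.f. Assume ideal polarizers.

≈ 12.3%

I₁ = I₀ cos²(8° − 0°) = I₀ cos²(8°) = 0.9806 I₀.
I₂ = I₁ cos²(53° − 8°) = 0.9806 I₀ · cos²(45°) = 0.4903 I₀.
I₃ = I₂ cos²(-7° − 53°) = 0.4903 I₀ · cos²(60°) = 0.1226 I₀.
That is 12.26% of the incident intensity.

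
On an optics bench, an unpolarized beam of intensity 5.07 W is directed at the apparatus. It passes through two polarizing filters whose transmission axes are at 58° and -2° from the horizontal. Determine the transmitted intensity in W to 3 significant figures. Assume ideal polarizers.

Unpolarized light through the first polarizer → I₁ = 5.07 W/2 = 2.535 W, polarized at 58°.
I₂ = I₁ · cos²(60°) = 2.535 · 0.25 = 0.6338 W.

I ≈ 0.634 W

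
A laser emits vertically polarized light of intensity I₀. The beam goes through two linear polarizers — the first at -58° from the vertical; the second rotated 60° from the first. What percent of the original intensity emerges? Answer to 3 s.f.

≈ 7.02%

I₁ = I₀ cos²(-58° − 0°) = I₀ cos²(58°) = 0.2808 I₀.
I₂ = I₁ cos²(60°) = 0.2808 · 0.25 I₀ = 0.0702 I₀.
That is 7.02% of the incident intensity.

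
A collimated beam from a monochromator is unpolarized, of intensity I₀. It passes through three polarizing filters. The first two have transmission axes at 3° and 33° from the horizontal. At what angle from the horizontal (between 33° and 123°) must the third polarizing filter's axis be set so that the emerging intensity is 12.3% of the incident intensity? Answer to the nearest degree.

θ ≈ 88°

Unpolarized light through the first polarizer → I₁ = ½ I₀, now polarized at 3°.
I₂ = I₁ cos²(33° − 3°) = 0.5 I₀ · cos²(30°) = 0.375 I₀.
Need I₃/I₀ = 0.123, so cos²(θ − 33°) = 0.123 / 0.375 = 0.328.
θ − 33° = arccos(√0.328) = 55.1°, giving θ ≈ 33 + 55.1 = 88.1°.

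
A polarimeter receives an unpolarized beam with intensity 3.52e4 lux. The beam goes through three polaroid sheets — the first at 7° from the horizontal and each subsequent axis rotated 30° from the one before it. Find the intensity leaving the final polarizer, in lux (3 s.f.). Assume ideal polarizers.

I ≈ 9900 lux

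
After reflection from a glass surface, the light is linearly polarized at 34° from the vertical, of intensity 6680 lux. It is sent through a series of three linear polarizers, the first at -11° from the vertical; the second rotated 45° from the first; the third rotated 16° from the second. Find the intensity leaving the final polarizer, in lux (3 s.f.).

I₁ = 6680 lux · cos²(45°) = 3340 lux.
I₂ = I₁ · cos²(45°) = 3340 · 0.5 = 1670 lux.
I₃ = I₂ · cos²(16°) = 1670 · 0.924 = 1543 lux.

I ≈ 1540 lux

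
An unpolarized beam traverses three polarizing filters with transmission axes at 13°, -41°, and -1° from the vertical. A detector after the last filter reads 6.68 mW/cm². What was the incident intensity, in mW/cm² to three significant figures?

Unpolarized light through the first polarizer → I₁ = ½ I₀, now polarized at 13°.
I₂ = I₁ cos²(-41° − 13°) = 0.5 I₀ · cos²(54°) = 0.1727 I₀.
I₃ = I₂ cos²(-1° + 41°) = 0.1727 I₀ · cos²(40°) = 0.1014 I₀.
So 6.68 mW/cm² = 0.1014 I₀, giving I₀ = 6.68/0.1014 = 65.9 mW/cm².

I₀ ≈ 65.9 mW/cm²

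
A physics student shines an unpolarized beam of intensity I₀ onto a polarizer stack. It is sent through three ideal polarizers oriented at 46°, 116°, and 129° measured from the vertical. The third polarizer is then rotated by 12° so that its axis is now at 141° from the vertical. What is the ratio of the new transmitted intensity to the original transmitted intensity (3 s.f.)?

I_new/I_old ≈ 0.865

Before rotation:
Unpolarized light through the first polarizer → I₁ = ½ I₀, now polarized at 46°.
I₂ = I₁ cos²(116° − 46°) = 0.5 I₀ · cos²(70°) = 0.05849 I₀.
I₃ = I₂ cos²(129° − 116°) = 0.05849 I₀ · cos²(13°) = 0.05553 I₀.
After rotation:
Unpolarized light through the first polarizer → I₁ = ½ I₀, now polarized at 46°.
I₂ = I₁ cos²(116° − 46°) = 0.5 I₀ · cos²(70°) = 0.05849 I₀.
I₃ = I₂ cos²(141° − 116°) = 0.05849 I₀ · cos²(25°) = 0.04804 I₀.
Ratio = 0.04804 / 0.05553 = 0.8652.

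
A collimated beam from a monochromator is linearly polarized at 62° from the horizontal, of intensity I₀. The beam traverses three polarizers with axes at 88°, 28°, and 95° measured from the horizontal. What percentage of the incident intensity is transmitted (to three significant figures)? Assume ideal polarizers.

≈ 3.08%

By Malus's law, I₁ = I₀ cos²(88° − 62°) = I₀ cos²(26°) = 0.8078 I₀.
I₂ = I₁ cos²(28° − 88°) = 0.8078 I₀ · cos²(60°) = 0.202 I₀.
I₃ = I₂ cos²(95° − 28°) = 0.202 I₀ · cos²(67°) = 0.03083 I₀.
That is 3.083% of the incident intensity.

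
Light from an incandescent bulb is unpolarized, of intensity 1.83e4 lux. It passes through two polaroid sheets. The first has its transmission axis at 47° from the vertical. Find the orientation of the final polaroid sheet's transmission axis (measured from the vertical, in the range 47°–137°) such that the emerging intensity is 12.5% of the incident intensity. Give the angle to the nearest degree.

θ ≈ 107°

Unpolarized light through the first polarizer → I₁ = ½ I₀, now polarized at 47°.
Need I₂/I₀ = 0.125, so cos²(θ − 47°) = 0.125 / 0.5 = 0.25.
θ − 47° = arccos(√0.25) = 60.0°, giving θ ≈ 47 + 60.0 = 107.0°.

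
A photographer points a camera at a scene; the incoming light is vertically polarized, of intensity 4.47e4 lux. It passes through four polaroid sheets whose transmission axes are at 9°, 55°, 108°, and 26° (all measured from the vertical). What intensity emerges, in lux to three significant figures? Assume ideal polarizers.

By Malus's law, I₁ = 4.47e4 lux · cos²(9°) = 4.361e+04 lux.
I₂ = I₁ · cos²(46°) = 4.361e+04 · 0.4826 = 2.104e+04 lux.
I₃ = I₂ · cos²(53°) = 2.104e+04 · 0.3622 = 7621 lux.
I₄ = I₃ · cos²(82°) = 7621 · 0.01937 = 147.6 lux.

I ≈ 148 lux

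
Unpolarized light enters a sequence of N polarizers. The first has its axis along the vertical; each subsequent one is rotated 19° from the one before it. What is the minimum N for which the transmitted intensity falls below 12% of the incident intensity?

N = 14

First polarizer halves the unpolarized light: factor 1/2.
Each further stage multiplies by cos²(19°) = 0.894.
After N polarizers: T = 0.5·0.894^(N−1). Require T < 0.12 ⇒ N−1 > ln(0.12/0.5)/ln(0.894) = 12.74, so N−1 ≥ 13 and N = 14.
Check: N=14 gives T = 0.1165 < 0.12; N=13 gives T = 0.1303.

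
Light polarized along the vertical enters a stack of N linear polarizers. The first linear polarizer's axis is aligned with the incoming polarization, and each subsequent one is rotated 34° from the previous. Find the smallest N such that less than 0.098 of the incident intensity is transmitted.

First polarizer is aligned with the polarization: full transmission.
Each further stage multiplies by cos²(34°) = 0.6873.
After N polarizers: T = 0.6873^(N−1). Require T < 0.098 ⇒ N−1 > ln(0.098)/ln(0.6873) = 6.19, so N−1 ≥ 7 and N = 8.
Check: N=8 gives T = 0.07245 < 0.098; N=7 gives T = 0.1054.

N = 8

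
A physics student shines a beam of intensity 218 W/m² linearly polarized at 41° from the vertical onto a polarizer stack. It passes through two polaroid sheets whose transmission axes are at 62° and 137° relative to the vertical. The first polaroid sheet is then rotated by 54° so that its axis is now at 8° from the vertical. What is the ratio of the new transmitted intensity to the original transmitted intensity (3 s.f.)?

Before rotation:
I₁ = I₀ cos²(62° − 41°) = I₀ cos²(21°) = 0.8716 I₀.
I₂ = I₁ cos²(137° − 62°) = 0.8716 I₀ · cos²(75°) = 0.05838 I₀.
After rotation:
I₁ = I₀ cos²(8° − 41°) = I₀ cos²(33°) = 0.7034 I₀.
Angle between axes 1 and 2: 51°. I₂ = 0.7034 I₀ · cos²(51°) = 0.2786 I₀.
Ratio = 0.2786 / 0.05838 = 4.771.

I_new/I_old ≈ 4.77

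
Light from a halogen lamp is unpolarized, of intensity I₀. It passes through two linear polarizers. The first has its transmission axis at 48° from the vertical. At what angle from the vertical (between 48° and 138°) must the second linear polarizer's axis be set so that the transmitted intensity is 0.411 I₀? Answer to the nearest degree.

Unpolarized light through the first polarizer → I₁ = ½ I₀, now polarized at 48°.
Need I₂/I₀ = 0.411, so cos²(θ − 48°) = 0.411 / 0.5 = 0.822.
θ − 48° = arccos(√0.822) = 25.0°, giving θ ≈ 48 + 25.0 = 73.0°.

θ ≈ 73°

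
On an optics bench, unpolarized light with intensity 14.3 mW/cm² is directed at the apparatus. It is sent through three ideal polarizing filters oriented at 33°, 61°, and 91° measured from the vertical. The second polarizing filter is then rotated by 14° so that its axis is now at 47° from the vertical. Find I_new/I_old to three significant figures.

I_new/I_old ≈ 0.833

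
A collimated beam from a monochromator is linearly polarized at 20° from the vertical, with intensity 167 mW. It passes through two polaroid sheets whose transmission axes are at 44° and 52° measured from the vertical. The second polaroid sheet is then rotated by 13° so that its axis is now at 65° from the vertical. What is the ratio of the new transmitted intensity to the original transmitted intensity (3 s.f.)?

Before rotation:
I₁ = I₀ cos²(44° − 20°) = I₀ cos²(24°) = 0.8346 I₀.
I₂ = I₁ cos²(52° − 44°) = 0.8346 I₀ · cos²(8°) = 0.8184 I₀.
After rotation:
I₁ = I₀ cos²(44° − 20°) = I₀ cos²(24°) = 0.8346 I₀.
I₂ = I₁ cos²(65° − 44°) = 0.8346 I₀ · cos²(21°) = 0.7274 I₀.
Ratio = 0.7274 / 0.8184 = 0.8888.

I_new/I_old ≈ 0.889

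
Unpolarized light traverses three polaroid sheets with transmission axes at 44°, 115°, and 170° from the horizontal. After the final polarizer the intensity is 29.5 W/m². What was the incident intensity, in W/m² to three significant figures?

I₀ ≈ 1690 W/m²

Unpolarized light through the first polarizer → I₁ = ½ I₀, now polarized at 44°.
I₂ = I₁ cos²(115° − 44°) = 0.5 I₀ · cos²(71°) = 0.053 I₀.
I₃ = I₂ cos²(170° − 115°) = 0.053 I₀ · cos²(55°) = 0.01744 I₀.
So 29.5 W/m² = 0.01744 I₀, giving I₀ = 29.5/0.01744 = 1692 W/m².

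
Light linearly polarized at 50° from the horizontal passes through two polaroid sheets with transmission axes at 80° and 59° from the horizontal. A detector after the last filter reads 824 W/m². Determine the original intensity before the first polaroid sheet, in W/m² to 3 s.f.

By Malus's law, I₁ = I₀ cos²(80° − 50°) = I₀ cos²(30°) = 0.75 I₀.
I₂ = I₁ cos²(59° − 80°) = 0.75 I₀ · cos²(21°) = 0.6537 I₀.
So 824 W/m² = 0.6537 I₀, giving I₀ = 824/0.6537 = 1261 W/m².

I₀ ≈ 1260 W/m²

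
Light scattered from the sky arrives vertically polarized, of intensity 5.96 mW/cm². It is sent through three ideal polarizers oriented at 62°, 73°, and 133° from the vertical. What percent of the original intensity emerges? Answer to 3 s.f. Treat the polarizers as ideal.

By Malus's law, I₁ = 5.96 mW/cm² · cos²(62°) = 1.314 mW/cm².
I₂ = I₁ · cos²(11°) = 1.314 · 0.9636 = 1.266 mW/cm².
I₃ = I₂ · cos²(60°) = 1.266 · 0.25 = 0.3164 mW/cm².
That is 5.309% of the incident intensity.

≈ 5.31%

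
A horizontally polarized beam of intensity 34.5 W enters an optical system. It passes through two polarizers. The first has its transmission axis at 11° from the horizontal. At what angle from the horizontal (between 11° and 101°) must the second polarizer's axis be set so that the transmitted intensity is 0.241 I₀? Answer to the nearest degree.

By Malus's law, I₁ = I₀ cos²(11° − 0°) = I₀ cos²(11°) = 0.9636 I₀.
Need I₂/I₀ = 0.241, so cos²(θ − 11°) = 0.241 / 0.9636 = 0.2501.
θ − 11° = arccos(√0.2501) = 60.0°, giving θ ≈ 11 + 60.0 = 71.0°.

θ ≈ 71°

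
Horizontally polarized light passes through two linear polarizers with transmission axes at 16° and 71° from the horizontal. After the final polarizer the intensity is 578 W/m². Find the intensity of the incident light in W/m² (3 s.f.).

I₀ ≈ 1900 W/m²

I₁ = I₀ cos²(16° − 0°) = I₀ cos²(16°) = 0.924 I₀.
I₂ = I₁ cos²(71° − 16°) = 0.924 I₀ · cos²(55°) = 0.304 I₀.
So 578 W/m² = 0.304 I₀, giving I₀ = 578/0.304 = 1901 W/m².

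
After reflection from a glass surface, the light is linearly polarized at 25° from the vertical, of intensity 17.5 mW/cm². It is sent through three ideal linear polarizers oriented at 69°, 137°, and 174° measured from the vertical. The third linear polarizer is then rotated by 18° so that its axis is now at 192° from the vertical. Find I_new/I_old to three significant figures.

Before rotation:
I₁ = I₀ cos²(69° − 25°) = I₀ cos²(44°) = 0.5174 I₀.
I₂ = I₁ cos²(137° − 69°) = 0.5174 I₀ · cos²(68°) = 0.07261 I₀.
I₃ = I₂ cos²(174° − 137°) = 0.07261 I₀ · cos²(37°) = 0.04631 I₀.
After rotation:
I₁ = I₀ cos²(69° − 25°) = I₀ cos²(44°) = 0.5174 I₀.
I₂ = I₁ cos²(137° − 69°) = 0.5174 I₀ · cos²(68°) = 0.07261 I₀.
I₃ = I₂ cos²(192° − 137°) = 0.07261 I₀ · cos²(55°) = 0.02389 I₀.
Ratio = 0.02389 / 0.04631 = 0.5158.

I_new/I_old ≈ 0.516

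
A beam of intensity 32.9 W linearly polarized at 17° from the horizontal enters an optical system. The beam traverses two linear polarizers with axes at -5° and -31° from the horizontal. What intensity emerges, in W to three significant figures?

I ≈ 22.8 W

I₁ = 32.9 W · cos²(22°) = 28.28 W.
I₂ = I₁ · cos²(26°) = 28.28 · 0.8078 = 22.85 W.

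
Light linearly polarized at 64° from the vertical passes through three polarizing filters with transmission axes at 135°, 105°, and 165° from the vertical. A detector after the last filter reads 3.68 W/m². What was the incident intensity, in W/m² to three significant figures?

I₀ ≈ 185 W/m²

By Malus's law, I₁ = I₀ cos²(135° − 64°) = I₀ cos²(71°) = 0.106 I₀.
I₂ = I₁ cos²(105° − 135°) = 0.106 I₀ · cos²(30°) = 0.0795 I₀.
I₃ = I₂ cos²(165° − 105°) = 0.0795 I₀ · cos²(60°) = 0.01987 I₀.
So 3.68 W/m² = 0.01987 I₀, giving I₀ = 3.68/0.01987 = 185.2 W/m².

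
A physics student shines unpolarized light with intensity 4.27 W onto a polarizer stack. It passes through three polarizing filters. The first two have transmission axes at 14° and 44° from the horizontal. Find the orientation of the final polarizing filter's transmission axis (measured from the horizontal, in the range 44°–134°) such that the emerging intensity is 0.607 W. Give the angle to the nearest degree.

Unpolarized light through the first polarizer → I₁ = ½ I₀, now polarized at 14°.
I₂ = I₁ cos²(44° − 14°) = 0.5 I₀ · cos²(30°) = 0.375 I₀.
Target fraction: 0.607 / 4.27 W = 0.1422 of I₀.
Need I₃/I₀ = 0.1422, so cos²(θ − 44°) = 0.1422 / 0.375 = 0.3791.
θ − 44° = arccos(√0.3791) = 52.0°, giving θ ≈ 44 + 52.0 = 96.0°.

θ ≈ 96°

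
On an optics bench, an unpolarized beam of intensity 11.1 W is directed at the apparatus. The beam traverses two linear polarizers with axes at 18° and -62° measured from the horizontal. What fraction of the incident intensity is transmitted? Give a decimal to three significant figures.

I/I₀ ≈ 0.0151

Unpolarized light through the first polarizer → I₁ = 11.1 W/2 = 5.55 W, polarized at 18°.
I₂ = I₁ · cos²(80°) = 5.55 · 0.03015 = 0.1674 W.
Transmitted fraction = 0.01508.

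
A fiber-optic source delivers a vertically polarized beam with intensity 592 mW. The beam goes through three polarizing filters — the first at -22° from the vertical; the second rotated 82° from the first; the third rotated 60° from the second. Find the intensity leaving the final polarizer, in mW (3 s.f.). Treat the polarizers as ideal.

I ≈ 2.46 mW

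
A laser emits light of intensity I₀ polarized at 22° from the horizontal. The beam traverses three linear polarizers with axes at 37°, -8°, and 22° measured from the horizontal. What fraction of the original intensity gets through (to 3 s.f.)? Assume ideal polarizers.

I₁ = I₀ cos²(37° − 22°) = I₀ cos²(15°) = 0.933 I₀.
I₂ = I₁ cos²(-8° − 37°) = 0.933 I₀ · cos²(45°) = 0.4665 I₀.
I₃ = I₂ cos²(22° + 8°) = 0.4665 I₀ · cos²(30°) = 0.3499 I₀.
Transmitted fraction = 0.3499.

≈ 0.350 I₀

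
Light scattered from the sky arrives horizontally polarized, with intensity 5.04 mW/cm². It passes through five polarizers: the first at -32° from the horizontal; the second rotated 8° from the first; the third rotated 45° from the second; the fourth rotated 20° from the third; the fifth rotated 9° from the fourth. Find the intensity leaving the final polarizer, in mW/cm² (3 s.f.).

By Malus's law, I₁ = 5.04 mW/cm² · cos²(32°) = 3.625 mW/cm².
I₂ = I₁ · cos²(8°) = 3.625 · 0.9806 = 3.554 mW/cm².
I₃ = I₂ · cos²(45°) = 3.554 · 0.5 = 1.777 mW/cm².
I₄ = I₃ · cos²(20°) = 1.777 · 0.883 = 1.569 mW/cm².
I₅ = I₄ · cos²(9°) = 1.569 · 0.9755 = 1.531 mW/cm².

I ≈ 1.53 mW/cm²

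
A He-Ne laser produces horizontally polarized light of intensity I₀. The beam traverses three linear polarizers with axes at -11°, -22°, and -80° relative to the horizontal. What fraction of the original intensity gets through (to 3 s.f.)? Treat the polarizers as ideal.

I₁ = I₀ cos²(-11° − 0°) = I₀ cos²(11°) = 0.9636 I₀.
I₂ = I₁ cos²(-22° + 11°) = 0.9636 I₀ · cos²(11°) = 0.9285 I₀.
I₃ = I₂ cos²(-80° + 22°) = 0.9285 I₀ · cos²(58°) = 0.2607 I₀.
Transmitted fraction = 0.2607.

≈ 0.261 I₀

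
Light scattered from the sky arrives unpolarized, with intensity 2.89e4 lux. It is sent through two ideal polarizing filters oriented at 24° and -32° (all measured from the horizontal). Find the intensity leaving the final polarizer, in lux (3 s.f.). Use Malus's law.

I ≈ 4520 lux

Unpolarized light through the first polarizer → I₁ = 2.89e4 lux/2 = 1.445e+04 lux, polarized at 24°.
I₂ = I₁ · cos²(56°) = 1.445e+04 · 0.3127 = 4518 lux.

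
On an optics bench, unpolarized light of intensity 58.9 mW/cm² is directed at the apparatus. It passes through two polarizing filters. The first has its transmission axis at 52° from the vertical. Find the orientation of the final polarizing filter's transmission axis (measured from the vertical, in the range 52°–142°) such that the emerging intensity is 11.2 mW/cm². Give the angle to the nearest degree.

Unpolarized light through the first polarizer → I₁ = ½ I₀, now polarized at 52°.
Target fraction: 11.2 / 58.9 mW/cm² = 0.1902 of I₀.
Need I₂/I₀ = 0.1902, so cos²(θ − 52°) = 0.1902 / 0.5 = 0.3803.
θ − 52° = arccos(√0.3803) = 51.9°, giving θ ≈ 52 + 51.9 = 103.9°.

θ ≈ 104°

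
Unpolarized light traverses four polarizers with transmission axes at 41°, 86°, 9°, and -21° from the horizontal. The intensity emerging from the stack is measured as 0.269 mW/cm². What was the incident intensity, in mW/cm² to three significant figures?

I₀ ≈ 28.4 mW/cm²

Unpolarized light through the first polarizer → I₁ = ½ I₀, now polarized at 41°.
I₂ = I₁ cos²(86° − 41°) = 0.5 I₀ · cos²(45°) = 0.25 I₀.
I₃ = I₂ cos²(9° − 86°) = 0.25 I₀ · cos²(77°) = 0.01265 I₀.
I₄ = I₃ cos²(-21° − 9°) = 0.01265 I₀ · cos²(30°) = 0.009488 I₀.
So 0.269 mW/cm² = 0.009488 I₀, giving I₀ = 0.269/0.009488 = 28.35 mW/cm².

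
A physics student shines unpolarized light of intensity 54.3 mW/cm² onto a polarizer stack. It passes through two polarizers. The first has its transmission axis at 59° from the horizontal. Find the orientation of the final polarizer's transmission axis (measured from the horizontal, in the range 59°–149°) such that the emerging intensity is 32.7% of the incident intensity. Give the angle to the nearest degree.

Unpolarized light through the first polarizer → I₁ = ½ I₀, now polarized at 59°.
Need I₂/I₀ = 0.327, so cos²(θ − 59°) = 0.327 / 0.5 = 0.654.
θ − 59° = arccos(√0.654) = 36.0°, giving θ ≈ 59 + 36.0 = 95.0°.

θ ≈ 95°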